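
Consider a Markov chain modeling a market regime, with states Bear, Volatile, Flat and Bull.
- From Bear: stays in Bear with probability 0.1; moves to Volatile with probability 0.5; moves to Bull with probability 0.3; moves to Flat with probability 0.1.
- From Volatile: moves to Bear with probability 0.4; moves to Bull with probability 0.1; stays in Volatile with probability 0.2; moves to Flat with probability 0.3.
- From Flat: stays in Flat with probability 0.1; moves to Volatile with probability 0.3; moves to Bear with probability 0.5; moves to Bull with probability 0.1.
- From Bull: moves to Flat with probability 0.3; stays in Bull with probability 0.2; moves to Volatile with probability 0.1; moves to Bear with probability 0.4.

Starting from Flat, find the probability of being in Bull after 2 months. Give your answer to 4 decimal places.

0.2100

Propagate the distribution vector 2 months from Flat.
After 0 months: (0.0000, 0.0000, 1.0000, 0.0000)
After 1 month: (0.5000, 0.3000, 0.1000, 0.1000)
After 2 months: (0.2600, 0.3500, 0.1800, 0.2100)
P(in Bull after 2 months) = 0.2100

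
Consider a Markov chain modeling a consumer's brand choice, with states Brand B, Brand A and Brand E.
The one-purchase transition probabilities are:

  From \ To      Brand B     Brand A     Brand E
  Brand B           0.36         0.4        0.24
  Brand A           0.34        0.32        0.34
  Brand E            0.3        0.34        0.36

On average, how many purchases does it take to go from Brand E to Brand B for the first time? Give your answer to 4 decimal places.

Let t(s) be the expected number of purchases to first reach Brand B from state s, with t(Brand B) = 0. Conditioning on the first purchase:
t(Brand A) = 1 + 0.32·t(Brand A) + 0.34·t(Brand E)
t(Brand E) = 1 + 0.34·t(Brand A) + 0.36·t(Brand E)
Solving: t(Brand A) = 3.0663, t(Brand E) = 3.1915.
Expected purchases from Brand E to Brand B: 3.1915.

3.1915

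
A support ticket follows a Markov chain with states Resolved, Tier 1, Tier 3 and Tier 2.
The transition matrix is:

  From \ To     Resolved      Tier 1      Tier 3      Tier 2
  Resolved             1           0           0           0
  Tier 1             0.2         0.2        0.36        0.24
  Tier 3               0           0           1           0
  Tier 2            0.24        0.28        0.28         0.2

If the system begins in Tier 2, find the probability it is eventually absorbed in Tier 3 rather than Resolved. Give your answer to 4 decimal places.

Let h(s) be the probability of absorption at Tier 3 starting from transient state s. Then h(Tier 3) = 1 and h(Resolved) = 0. By first-step analysis:
h(Tier 1) = 0.2·0 + 0.2·h(Tier 1) + 0.36·1 + 0.24·h(Tier 2)
h(Tier 2) = 0.24·0 + 0.28·h(Tier 1) + 0.28·1 + 0.2·h(Tier 2)
Solving: h(Tier 1) = 0.6201, h(Tier 2) = 0.5670.
Starting from Tier 2, the probability is 0.5670.

0.5670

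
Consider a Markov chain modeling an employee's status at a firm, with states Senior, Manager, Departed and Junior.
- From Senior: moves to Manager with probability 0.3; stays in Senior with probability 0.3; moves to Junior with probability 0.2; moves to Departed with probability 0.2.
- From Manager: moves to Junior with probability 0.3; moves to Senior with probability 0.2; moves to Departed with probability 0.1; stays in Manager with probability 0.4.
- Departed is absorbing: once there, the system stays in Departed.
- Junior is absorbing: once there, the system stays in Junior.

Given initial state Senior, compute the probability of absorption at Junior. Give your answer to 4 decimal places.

0.5833

Let h(s) be the probability of absorption at Junior starting from transient state s. Then h(Junior) = 1 and h(Departed) = 0. By first-step analysis:
h(Senior) = 0.3·h(Senior) + 0.3·h(Manager) + 0.2·0 + 0.2·1
h(Manager) = 0.2·h(Senior) + 0.4·h(Manager) + 0.1·0 + 0.3·1
Solving: h(Senior) = 0.5833, h(Manager) = 0.6944.
Starting from Senior, the probability is 0.5833.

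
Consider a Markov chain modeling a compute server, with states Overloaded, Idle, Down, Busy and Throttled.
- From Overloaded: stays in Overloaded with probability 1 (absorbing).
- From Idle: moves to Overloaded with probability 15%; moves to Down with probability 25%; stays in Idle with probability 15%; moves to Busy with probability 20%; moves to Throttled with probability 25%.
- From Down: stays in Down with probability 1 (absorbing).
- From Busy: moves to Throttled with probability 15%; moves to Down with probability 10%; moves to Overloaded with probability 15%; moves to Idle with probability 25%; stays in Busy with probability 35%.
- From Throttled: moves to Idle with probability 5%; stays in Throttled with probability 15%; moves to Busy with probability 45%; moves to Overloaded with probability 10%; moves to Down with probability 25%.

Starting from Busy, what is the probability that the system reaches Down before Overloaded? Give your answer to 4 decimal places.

Let h(s) be the probability of absorption at Down starting from transient state s. Then h(Down) = 1 and h(Overloaded) = 0. By first-step analysis:
h(Idle) = 0.15·0 + 0.15·h(Idle) + 0.25·1 + 0.2·h(Busy) + 0.25·h(Throttled)
h(Busy) = 0.15·0 + 0.25·h(Idle) + 0.1·1 + 0.35·h(Busy) + 0.15·h(Throttled)
h(Throttled) = 0.1·0 + 0.05·h(Idle) + 0.25·1 + 0.45·h(Busy) + 0.15·h(Throttled)
Solving: h(Idle) = 0.5953, h(Busy) = 0.5226, h(Throttled) = 0.6058.
Starting from Busy, the probability is 0.5226.

0.5226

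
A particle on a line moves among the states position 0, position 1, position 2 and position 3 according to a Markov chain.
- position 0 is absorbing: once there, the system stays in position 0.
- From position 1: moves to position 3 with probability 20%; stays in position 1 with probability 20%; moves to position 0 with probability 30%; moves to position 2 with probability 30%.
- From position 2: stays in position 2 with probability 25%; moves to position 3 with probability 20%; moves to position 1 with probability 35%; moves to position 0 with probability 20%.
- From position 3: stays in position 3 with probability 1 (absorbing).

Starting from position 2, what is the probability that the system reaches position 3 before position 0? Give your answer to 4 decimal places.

Let h(s) be the probability of absorption at position 3 starting from transient state s. Then h(position 3) = 1 and h(position 0) = 0. By first-step analysis:
h(position 1) = 0.3·0 + 0.2·h(position 1) + 0.3·h(position 2) + 0.2·1
h(position 2) = 0.2·0 + 0.35·h(position 1) + 0.25·h(position 2) + 0.2·1
Solving: h(position 1) = 0.4242, h(position 2) = 0.4646.
Starting from position 2, the probability is 0.4646.

0.4646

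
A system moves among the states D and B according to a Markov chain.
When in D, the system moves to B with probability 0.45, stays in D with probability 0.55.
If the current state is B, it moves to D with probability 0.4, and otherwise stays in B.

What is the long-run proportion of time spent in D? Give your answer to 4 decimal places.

Let the stationary distribution be π with π = πP and π_1 + π_2 = 1.
π_1 = 0.55·π_1 + 0.4·π_2
Solving with the normalization constraint gives π = (0.4706, 0.5294).
So the stationary probability of D is 0.4706.

0.4706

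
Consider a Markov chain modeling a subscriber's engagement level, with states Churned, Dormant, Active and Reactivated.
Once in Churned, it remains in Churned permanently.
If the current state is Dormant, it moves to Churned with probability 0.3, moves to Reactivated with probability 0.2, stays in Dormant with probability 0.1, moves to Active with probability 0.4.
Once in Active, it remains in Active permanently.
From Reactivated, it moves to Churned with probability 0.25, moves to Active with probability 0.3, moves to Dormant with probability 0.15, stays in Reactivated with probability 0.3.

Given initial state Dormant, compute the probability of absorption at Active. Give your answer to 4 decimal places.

Let h(s) be the probability of absorption at Active starting from transient state s. Then h(Active) = 1 and h(Churned) = 0. By first-step analysis:
h(Dormant) = 0.3·0 + 0.1·h(Dormant) + 0.4·1 + 0.2·h(Reactivated)
h(Reactivated) = 0.25·0 + 0.15·h(Dormant) + 0.3·1 + 0.3·h(Reactivated)
Solving: h(Dormant) = 0.5667, h(Reactivated) = 0.5500.
Starting from Dormant, the probability is 0.5667.

0.5667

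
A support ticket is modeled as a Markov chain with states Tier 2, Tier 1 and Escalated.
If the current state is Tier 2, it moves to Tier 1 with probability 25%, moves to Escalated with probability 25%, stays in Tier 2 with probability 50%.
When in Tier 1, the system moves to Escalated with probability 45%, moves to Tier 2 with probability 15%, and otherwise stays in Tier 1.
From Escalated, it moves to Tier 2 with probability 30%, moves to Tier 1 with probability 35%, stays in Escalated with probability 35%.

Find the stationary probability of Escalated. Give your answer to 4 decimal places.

Let the stationary distribution be π with π = πP and π_1 + π_2 + π_3 = 1.
π_1 = 0.5·π_1 + 0.15·π_2 + 0.3·π_3
π_2 = 0.25·π_1 + 0.4·π_2 + 0.35·π_3
Solving with the normalization constraint gives π = (0.3121, 0.3356, 0.3523).
So the stationary probability of Escalated is 0.3523.

0.3523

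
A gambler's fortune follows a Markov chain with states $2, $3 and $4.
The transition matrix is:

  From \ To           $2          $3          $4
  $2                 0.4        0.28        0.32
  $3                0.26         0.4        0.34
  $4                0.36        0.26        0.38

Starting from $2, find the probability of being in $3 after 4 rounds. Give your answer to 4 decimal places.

Propagate the distribution vector 4 rounds from $2.
After 0 rounds: (1.0000, 0.0000, 0.0000)
After 1 round: (0.4000, 0.2800, 0.3200)
After 2 rounds: (0.3480, 0.3072, 0.3448)
After 3 rounds: (0.3432, 0.3100, 0.3468)
After 4 rounds: (0.3427, 0.3103, 0.3470)
P(in $3 after 4 rounds) = 0.3103

0.3103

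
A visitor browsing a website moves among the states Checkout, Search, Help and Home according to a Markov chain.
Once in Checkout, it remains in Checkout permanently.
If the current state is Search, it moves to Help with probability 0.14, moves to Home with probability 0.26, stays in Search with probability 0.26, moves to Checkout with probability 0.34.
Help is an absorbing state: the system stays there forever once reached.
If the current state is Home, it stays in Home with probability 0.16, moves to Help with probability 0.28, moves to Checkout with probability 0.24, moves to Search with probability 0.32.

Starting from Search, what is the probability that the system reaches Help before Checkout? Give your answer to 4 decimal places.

Let h(s) be the probability of absorption at Help starting from transient state s. Then h(Help) = 1 and h(Checkout) = 0. By first-step analysis:
h(Search) = 0.34·0 + 0.26·h(Search) + 0.14·1 + 0.26·h(Home)
h(Home) = 0.24·0 + 0.32·h(Search) + 0.28·1 + 0.16·h(Home)
Solving: h(Search) = 0.3536, h(Home) = 0.4681.
Starting from Search, the probability is 0.3536.

0.3536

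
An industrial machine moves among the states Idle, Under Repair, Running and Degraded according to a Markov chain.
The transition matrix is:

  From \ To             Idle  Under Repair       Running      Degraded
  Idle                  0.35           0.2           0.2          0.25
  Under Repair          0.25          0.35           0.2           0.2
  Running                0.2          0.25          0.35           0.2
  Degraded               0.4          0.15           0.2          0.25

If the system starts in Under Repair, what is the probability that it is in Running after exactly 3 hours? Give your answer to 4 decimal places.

0.2345

Propagate the distribution vector 3 hours from Under Repair.
After 0 hours: (0.0000, 1.0000, 0.0000, 0.0000)
After 1 hour: (0.2500, 0.3500, 0.2000, 0.2000)
After 2 hours: (0.2950, 0.2525, 0.2300, 0.2225)
After 3 hours: (0.3014, 0.2383, 0.2345, 0.2259)
P(in Running after 3 hours) = 0.2345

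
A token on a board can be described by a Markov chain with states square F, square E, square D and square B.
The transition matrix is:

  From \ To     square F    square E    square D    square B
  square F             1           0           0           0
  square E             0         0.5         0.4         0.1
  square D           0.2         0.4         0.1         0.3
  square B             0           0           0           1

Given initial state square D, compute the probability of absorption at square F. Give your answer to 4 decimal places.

Let h(s) be the probability of absorption at square F starting from transient state s. Then h(square F) = 1 and h(square B) = 0. By first-step analysis:
h(square E) = 0.5·h(square E) + 0.4·h(square D) + 0.1·0
h(square D) = 0.2·1 + 0.4·h(square E) + 0.1·h(square D) + 0.3·0
Solving: h(square E) = 0.2759, h(square D) = 0.3448.
Starting from square D, the probability is 0.3448.

0.3448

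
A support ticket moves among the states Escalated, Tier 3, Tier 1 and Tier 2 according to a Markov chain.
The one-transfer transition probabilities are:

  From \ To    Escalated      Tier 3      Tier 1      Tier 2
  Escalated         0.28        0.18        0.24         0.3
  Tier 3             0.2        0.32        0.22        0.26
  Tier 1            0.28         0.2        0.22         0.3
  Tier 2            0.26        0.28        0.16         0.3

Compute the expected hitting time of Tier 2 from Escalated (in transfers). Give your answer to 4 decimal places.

Let t(s) be the expected number of transfers to first reach Tier 2 from state s, with t(Tier 2) = 0. Conditioning on the first transfer:
t(Escalated) = 1 + 0.28·t(Escalated) + 0.18·t(Tier 3) + 0.24·t(Tier 1)
t(Tier 3) = 1 + 0.2·t(Escalated) + 0.32·t(Tier 3) + 0.22·t(Tier 1)
t(Tier 1) = 1 + 0.28·t(Escalated) + 0.2·t(Tier 3) + 0.22·t(Tier 1)
Solving: t(Escalated) = 3.4316, t(Tier 3) = 3.5911, t(Tier 1) = 3.4347.
Expected transfers from Escalated to Tier 2: 3.4316.

3.4316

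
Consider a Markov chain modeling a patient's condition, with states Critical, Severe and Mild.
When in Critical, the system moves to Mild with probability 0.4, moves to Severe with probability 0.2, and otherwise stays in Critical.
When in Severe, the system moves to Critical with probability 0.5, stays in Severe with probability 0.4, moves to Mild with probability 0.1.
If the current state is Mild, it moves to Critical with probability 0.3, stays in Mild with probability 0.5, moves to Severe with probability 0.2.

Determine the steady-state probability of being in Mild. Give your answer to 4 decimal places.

Let the stationary distribution be π with π = πP and π_1 + π_2 + π_3 = 1.
π_1 = 0.4·π_1 + 0.5·π_2 + 0.3·π_3
π_2 = 0.2·π_1 + 0.4·π_2 + 0.2·π_3
Solving with the normalization constraint gives π = (0.3889, 0.2500, 0.3611).
So the stationary probability of Mild is 0.3611.

0.3611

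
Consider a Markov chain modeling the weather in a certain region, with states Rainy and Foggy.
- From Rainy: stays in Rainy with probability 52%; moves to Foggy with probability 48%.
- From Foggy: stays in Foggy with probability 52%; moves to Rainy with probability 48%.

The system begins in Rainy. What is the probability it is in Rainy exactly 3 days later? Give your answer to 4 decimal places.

Propagate the distribution vector 3 days from Rainy.
After 0 days: (1.0000, 0.0000)
After 1 day: (0.5200, 0.4800)
After 2 days: (0.5008, 0.4992)
After 3 days: (0.5000, 0.5000)
P(in Rainy after 3 days) = 0.5000

0.5000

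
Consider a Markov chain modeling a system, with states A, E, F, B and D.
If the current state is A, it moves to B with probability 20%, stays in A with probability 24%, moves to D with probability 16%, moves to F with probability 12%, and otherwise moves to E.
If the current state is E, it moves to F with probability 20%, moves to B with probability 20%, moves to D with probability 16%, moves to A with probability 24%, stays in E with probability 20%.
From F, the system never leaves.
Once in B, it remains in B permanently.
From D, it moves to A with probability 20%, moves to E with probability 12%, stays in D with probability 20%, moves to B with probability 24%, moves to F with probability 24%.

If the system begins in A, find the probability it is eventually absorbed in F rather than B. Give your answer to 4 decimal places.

Let h(s) be the probability of absorption at F starting from transient state s. Then h(F) = 1 and h(B) = 0. By first-step analysis:
h(A) = 0.24·h(A) + 0.28·h(E) + 0.12·1 + 0.2·0 + 0.16·h(D)
h(E) = 0.24·h(A) + 0.2·h(E) + 0.2·1 + 0.2·0 + 0.16·h(D)
h(D) = 0.2·h(A) + 0.12·h(E) + 0.24·1 + 0.24·0 + 0.2·h(D)
Solving: h(A) = 0.4345, h(E) = 0.4764, h(D) = 0.4801.
Starting from A, the probability is 0.4345.

0.4345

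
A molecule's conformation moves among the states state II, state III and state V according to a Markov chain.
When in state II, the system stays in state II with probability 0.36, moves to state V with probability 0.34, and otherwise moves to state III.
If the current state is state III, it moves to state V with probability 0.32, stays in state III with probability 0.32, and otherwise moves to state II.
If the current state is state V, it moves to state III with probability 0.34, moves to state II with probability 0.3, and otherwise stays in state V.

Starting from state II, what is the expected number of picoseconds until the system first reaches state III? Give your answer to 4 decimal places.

Let t(s) be the expected number of picoseconds to first reach state III from state s, with t(state III) = 0. Conditioning on the first picosecond:
t(state II) = 1 + 0.36·t(state II) + 0.34·t(state V)
t(state V) = 1 + 0.3·t(state II) + 0.36·t(state V)
Solving: t(state II) = 3.1860, t(state V) = 3.0559.
Expected picoseconds from state II to state III: 3.1860.

3.1860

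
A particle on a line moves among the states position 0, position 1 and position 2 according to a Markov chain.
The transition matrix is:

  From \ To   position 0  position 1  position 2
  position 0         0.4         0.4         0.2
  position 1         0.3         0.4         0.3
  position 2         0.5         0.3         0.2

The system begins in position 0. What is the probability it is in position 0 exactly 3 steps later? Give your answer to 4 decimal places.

Propagate the distribution vector 3 steps from position 0.
After 0 steps: (1.0000, 0.0000, 0.0000)
After 1 step: (0.4000, 0.4000, 0.2000)
After 2 steps: (0.3800, 0.3800, 0.2400)
After 3 steps: (0.3860, 0.3760, 0.2380)
P(in position 0 after 3 steps) = 0.3860

0.3860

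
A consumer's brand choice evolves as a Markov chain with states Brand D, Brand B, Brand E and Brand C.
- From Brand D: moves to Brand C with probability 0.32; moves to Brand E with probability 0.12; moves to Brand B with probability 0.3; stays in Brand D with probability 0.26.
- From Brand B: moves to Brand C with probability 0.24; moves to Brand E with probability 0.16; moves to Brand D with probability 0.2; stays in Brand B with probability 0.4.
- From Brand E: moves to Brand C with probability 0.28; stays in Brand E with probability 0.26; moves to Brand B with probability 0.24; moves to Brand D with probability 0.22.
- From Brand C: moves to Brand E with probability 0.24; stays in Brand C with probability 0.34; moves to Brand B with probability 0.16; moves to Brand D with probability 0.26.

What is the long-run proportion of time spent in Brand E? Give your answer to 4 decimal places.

Let the stationary distribution be π with π = πP and π_1 + π_2 + π_3 + π_4 = 1.
π_1 = 0.26·π_1 + 0.2·π_2 + 0.22·π_3 + 0.26·π_4
π_2 = 0.3·π_1 + 0.4·π_2 + 0.24·π_3 + 0.16·π_4
π_3 = 0.12·π_1 + 0.16·π_2 + 0.26·π_3 + 0.24·π_4
Solving with the normalization constraint gives π = (0.2358, 0.2743, 0.1936, 0.2962).
So the stationary probability of Brand E is 0.1936.

0.1936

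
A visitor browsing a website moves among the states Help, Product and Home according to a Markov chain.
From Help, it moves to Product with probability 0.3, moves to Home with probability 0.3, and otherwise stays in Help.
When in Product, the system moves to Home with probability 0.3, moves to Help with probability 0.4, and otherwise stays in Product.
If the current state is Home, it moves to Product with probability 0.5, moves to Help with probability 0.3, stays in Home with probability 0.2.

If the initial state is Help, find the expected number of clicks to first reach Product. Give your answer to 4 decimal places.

Let t(s) be the expected number of clicks to first reach Product from state s, with t(Product) = 0. Conditioning on the first click:
t(Help) = 1 + 0.4·t(Help) + 0.3·t(Home)
t(Home) = 1 + 0.3·t(Help) + 0.2·t(Home)
Solving: t(Help) = 2.8205, t(Home) = 2.3077.
Expected clicks from Help to Product: 2.8205.

2.8205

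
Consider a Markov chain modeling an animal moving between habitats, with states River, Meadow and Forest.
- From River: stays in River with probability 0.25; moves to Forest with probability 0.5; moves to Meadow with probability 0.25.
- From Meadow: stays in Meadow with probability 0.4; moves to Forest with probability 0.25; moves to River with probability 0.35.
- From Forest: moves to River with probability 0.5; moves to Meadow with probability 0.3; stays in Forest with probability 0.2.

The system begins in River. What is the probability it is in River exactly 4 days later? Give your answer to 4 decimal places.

Propagate the distribution vector 4 days from River.
After 0 days: (1.0000, 0.0000, 0.0000)
After 1 day: (0.2500, 0.2500, 0.5000)
After 2 days: (0.4000, 0.3125, 0.2875)
After 3 days: (0.3531, 0.3113, 0.3356)
After 4 days: (0.3650, 0.3135, 0.3215)
P(in River after 4 days) = 0.3650

0.3650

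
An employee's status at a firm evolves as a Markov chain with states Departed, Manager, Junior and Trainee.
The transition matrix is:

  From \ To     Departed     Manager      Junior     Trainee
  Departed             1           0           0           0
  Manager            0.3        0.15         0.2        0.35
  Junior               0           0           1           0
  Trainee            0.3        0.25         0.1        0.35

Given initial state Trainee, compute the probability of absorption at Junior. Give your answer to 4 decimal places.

0.2903

Let h(s) be the probability of absorption at Junior starting from transient state s. Then h(Junior) = 1 and h(Departed) = 0. By first-step analysis:
h(Manager) = 0.3·0 + 0.15·h(Manager) + 0.2·1 + 0.35·h(Trainee)
h(Trainee) = 0.3·0 + 0.25·h(Manager) + 0.1·1 + 0.35·h(Trainee)
Solving: h(Manager) = 0.3548, h(Trainee) = 0.2903.
Starting from Trainee, the probability is 0.2903.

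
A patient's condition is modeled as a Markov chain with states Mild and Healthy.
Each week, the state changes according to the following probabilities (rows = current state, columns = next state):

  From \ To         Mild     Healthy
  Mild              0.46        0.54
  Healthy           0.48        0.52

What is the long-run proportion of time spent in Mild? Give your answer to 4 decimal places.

Let the stationary distribution be π with π = πP and π_1 + π_2 = 1.
π_1 = 0.46·π_1 + 0.48·π_2
Solving with the normalization constraint gives π = (0.4706, 0.5294).
So the stationary probability of Mild is 0.4706.

0.4706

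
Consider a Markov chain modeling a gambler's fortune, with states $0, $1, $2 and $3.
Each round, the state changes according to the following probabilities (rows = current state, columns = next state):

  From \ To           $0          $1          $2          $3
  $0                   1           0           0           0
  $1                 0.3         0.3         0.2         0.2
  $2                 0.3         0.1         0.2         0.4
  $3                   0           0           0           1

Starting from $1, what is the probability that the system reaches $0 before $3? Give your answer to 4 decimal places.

Let h(s) be the probability of absorption at $0 starting from transient state s. Then h($0) = 1 and h($3) = 0. By first-step analysis:
h($1) = 0.3·1 + 0.3·h($1) + 0.2·h($2) + 0.2·0
h($2) = 0.3·1 + 0.1·h($1) + 0.2·h($2) + 0.4·0
Solving: h($1) = 0.5556, h($2) = 0.4444.
Starting from $1, the probability is 0.5556.

0.5556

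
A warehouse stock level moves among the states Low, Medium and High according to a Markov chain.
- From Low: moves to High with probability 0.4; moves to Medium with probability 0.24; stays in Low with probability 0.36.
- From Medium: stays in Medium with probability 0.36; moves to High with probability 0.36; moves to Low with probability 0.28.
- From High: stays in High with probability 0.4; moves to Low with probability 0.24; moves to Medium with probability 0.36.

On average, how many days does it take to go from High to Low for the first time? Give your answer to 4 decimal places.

Let t(s) be the expected number of days to first reach Low from state s, with t(Low) = 0. Conditioning on the first day:
t(Medium) = 1 + 0.36·t(Medium) + 0.36·t(High)
t(High) = 1 + 0.36·t(Medium) + 0.4·t(High)
Solving: t(Medium) = 3.7736, t(High) = 3.9308.
Expected days from High to Low: 3.9308.

3.9308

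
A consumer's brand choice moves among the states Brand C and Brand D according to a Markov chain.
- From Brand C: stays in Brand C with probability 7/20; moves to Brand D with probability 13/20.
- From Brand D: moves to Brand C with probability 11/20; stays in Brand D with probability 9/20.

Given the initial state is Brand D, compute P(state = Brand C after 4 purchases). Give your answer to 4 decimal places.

Propagate the distribution vector 4 purchases from Brand D.
After 0 purchases: (0.0000, 1.0000)
After 1 purchase: (0.5500, 0.4500)
After 2 purchases: (0.4400, 0.5600)
After 3 purchases: (0.4620, 0.5380)
After 4 purchases: (0.4576, 0.5424)
P(in Brand C after 4 purchases) = 0.4576

0.4576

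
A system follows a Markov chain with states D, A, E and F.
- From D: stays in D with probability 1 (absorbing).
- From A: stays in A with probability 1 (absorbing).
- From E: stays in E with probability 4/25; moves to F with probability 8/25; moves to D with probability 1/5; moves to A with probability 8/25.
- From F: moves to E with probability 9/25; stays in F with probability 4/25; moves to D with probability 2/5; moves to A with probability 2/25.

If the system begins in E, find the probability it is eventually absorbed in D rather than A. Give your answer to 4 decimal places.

0.5014

Let h(s) be the probability of absorption at D starting from transient state s. Then h(D) = 1 and h(A) = 0. By first-step analysis:
h(E) = 0.2·1 + 0.32·0 + 0.16·h(E) + 0.32·h(F)
h(F) = 0.4·1 + 0.08·0 + 0.36·h(E) + 0.16·h(F)
Solving: h(E) = 0.5014, h(F) = 0.6911.
Starting from E, the probability is 0.5014.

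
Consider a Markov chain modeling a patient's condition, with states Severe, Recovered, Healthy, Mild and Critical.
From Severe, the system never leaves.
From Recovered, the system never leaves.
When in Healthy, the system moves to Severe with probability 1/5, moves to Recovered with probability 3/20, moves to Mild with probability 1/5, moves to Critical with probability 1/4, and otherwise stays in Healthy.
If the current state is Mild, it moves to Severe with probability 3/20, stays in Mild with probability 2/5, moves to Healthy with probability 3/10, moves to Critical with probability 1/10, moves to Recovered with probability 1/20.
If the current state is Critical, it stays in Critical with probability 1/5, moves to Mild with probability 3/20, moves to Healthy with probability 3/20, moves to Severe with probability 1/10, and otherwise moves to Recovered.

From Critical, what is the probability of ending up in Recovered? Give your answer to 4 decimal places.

Let h(s) be the probability of absorption at Recovered starting from transient state s. Then h(Recovered) = 1 and h(Severe) = 0. By first-step analysis:
h(Healthy) = 0.2·0 + 0.15·1 + 0.2·h(Healthy) + 0.2·h(Mild) + 0.25·h(Critical)
h(Mild) = 0.15·0 + 0.05·1 + 0.3·h(Healthy) + 0.4·h(Mild) + 0.1·h(Critical)
h(Critical) = 0.1·0 + 0.4·1 + 0.15·h(Healthy) + 0.15·h(Mild) + 0.2·h(Critical)
Solving: h(Healthy) = 0.5139, h(Mild) = 0.4539, h(Critical) = 0.6815.
Starting from Critical, the probability is 0.6815.

0.6815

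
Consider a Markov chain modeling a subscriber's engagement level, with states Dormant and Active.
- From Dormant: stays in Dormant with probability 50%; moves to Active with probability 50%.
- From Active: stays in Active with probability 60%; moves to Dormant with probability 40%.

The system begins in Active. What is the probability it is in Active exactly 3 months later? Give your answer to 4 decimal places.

0.5560

Propagate the distribution vector 3 months from Active.
After 0 months: (0.0000, 1.0000)
After 1 month: (0.4000, 0.6000)
After 2 months: (0.4400, 0.5600)
After 3 months: (0.4440, 0.5560)
P(in Active after 3 months) = 0.5560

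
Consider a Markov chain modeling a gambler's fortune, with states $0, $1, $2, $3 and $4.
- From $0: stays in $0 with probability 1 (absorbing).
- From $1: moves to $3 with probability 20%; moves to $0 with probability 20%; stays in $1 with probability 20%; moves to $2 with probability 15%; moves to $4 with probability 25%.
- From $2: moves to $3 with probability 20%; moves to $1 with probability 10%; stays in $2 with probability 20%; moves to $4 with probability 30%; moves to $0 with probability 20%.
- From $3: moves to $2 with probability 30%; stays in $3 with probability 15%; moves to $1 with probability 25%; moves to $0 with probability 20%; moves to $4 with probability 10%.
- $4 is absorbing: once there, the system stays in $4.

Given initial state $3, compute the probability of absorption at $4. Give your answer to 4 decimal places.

Let h(s) be the probability of absorption at $4 starting from transient state s. Then h($4) = 1 and h($0) = 0. By first-step analysis:
h($1) = 0.2·0 + 0.2·h($1) + 0.15·h($2) + 0.2·h($3) + 0.25·1
h($2) = 0.2·0 + 0.1·h($1) + 0.2·h($2) + 0.2·h($3) + 0.3·1
h($3) = 0.2·0 + 0.25·h($1) + 0.3·h($2) + 0.15·h($3) + 0.1·1
Solving: h($1) = 0.5358, h($2) = 0.5602, h($3) = 0.4729.
Starting from $3, the probability is 0.4729.

0.4729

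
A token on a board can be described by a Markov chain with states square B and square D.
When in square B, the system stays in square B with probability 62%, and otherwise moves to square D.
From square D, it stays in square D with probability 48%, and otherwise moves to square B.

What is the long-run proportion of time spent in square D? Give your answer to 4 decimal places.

Let the stationary distribution be π with π = πP and π_1 + π_2 = 1.
π_1 = 0.62·π_1 + 0.52·π_2
Solving with the normalization constraint gives π = (0.5778, 0.4222).
So the stationary probability of square D is 0.4222.

0.4222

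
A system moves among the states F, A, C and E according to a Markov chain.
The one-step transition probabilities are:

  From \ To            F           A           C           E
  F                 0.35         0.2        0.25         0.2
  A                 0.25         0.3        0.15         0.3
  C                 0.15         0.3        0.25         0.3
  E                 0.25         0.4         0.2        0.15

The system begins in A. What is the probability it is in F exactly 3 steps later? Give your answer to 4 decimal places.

Propagate the distribution vector 3 steps from A.
After 0 steps: (0.0000, 1.0000, 0.0000, 0.0000)
After 1 step: (0.2500, 0.3000, 0.1500, 0.3000)
After 2 steps: (0.2600, 0.3050, 0.2050, 0.2300)
After 3 steps: (0.2555, 0.2970, 0.2080, 0.2395)
P(in F after 3 steps) = 0.2555

0.2555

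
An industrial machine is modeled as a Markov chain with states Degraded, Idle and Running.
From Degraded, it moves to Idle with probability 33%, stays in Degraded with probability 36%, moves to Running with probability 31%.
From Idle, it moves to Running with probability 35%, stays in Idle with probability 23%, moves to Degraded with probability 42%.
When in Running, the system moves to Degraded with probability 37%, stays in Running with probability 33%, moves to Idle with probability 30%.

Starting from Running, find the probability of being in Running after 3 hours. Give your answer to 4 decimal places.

Propagate the distribution vector 3 hours from Running.
After 0 hours: (0.0000, 0.0000, 1.0000)
After 1 hour: (0.3700, 0.3000, 0.3300)
After 2 hours: (0.3813, 0.2901, 0.3286)
After 3 hours: (0.3807, 0.2911, 0.3282)
P(in Running after 3 hours) = 0.3282

0.3282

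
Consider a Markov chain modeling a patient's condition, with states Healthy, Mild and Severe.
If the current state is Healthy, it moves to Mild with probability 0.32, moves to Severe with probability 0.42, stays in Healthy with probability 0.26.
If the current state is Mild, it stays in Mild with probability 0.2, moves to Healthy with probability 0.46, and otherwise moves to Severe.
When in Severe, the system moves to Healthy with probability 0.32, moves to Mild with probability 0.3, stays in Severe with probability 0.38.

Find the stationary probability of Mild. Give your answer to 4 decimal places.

0.2789

Let the stationary distribution be π with π = πP and π_1 + π_2 + π_3 = 1.
π_1 = 0.26·π_1 + 0.46·π_2 + 0.32·π_3
π_2 = 0.32·π_1 + 0.2·π_2 + 0.3·π_3
Solving with the normalization constraint gives π = (0.3387, 0.2789, 0.3824).
So the stationary probability of Mild is 0.2789.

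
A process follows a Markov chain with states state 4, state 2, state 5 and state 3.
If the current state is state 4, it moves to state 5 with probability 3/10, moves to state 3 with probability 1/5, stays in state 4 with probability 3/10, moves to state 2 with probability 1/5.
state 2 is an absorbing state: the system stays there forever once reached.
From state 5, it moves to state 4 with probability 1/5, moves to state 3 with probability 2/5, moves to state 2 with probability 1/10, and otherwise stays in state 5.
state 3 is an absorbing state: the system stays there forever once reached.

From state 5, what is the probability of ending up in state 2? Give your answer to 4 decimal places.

0.2558

Let h(s) be the probability of absorption at state 2 starting from transient state s. Then h(state 2) = 1 and h(state 3) = 0. By first-step analysis:
h(state 4) = 0.3·h(state 4) + 0.2·1 + 0.3·h(state 5) + 0.2·0
h(state 5) = 0.2·h(state 4) + 0.1·1 + 0.3·h(state 5) + 0.4·0
Solving: h(state 4) = 0.3953, h(state 5) = 0.2558.
Starting from state 5, the probability is 0.2558.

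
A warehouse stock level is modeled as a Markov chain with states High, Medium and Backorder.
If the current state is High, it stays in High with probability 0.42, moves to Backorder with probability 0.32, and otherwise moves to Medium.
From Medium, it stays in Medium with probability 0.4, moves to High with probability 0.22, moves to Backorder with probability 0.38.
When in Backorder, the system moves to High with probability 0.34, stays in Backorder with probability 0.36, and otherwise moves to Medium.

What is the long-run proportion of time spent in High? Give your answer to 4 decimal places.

0.3280

Let the stationary distribution be π with π = πP and π_1 + π_2 + π_3 = 1.
π_1 = 0.42·π_1 + 0.22·π_2 + 0.34·π_3
π_2 = 0.26·π_1 + 0.4·π_2 + 0.3·π_3
Solving with the normalization constraint gives π = (0.3280, 0.3188, 0.3533).
So the stationary probability of High is 0.3280.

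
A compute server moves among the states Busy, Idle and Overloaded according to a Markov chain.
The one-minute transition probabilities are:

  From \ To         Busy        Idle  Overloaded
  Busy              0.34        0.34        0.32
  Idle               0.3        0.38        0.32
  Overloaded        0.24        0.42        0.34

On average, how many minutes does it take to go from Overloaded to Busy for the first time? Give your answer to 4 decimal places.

Let t(s) be the expected number of minutes to first reach Busy from state s, with t(Busy) = 0. Conditioning on the first minute:
t(Idle) = 1 + 0.38·t(Idle) + 0.32·t(Overloaded)
t(Overloaded) = 1 + 0.42·t(Idle) + 0.34·t(Overloaded)
Solving: t(Idle) = 3.5662, t(Overloaded) = 3.7846.
Expected minutes from Overloaded to Busy: 3.7846.

3.7846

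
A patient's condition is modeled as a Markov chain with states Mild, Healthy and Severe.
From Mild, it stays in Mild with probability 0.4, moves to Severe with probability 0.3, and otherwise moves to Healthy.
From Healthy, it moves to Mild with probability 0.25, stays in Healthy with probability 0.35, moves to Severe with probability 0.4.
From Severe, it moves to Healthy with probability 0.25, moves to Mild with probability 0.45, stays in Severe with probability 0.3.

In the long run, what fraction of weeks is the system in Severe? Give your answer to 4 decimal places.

0.3298

Let the stationary distribution be π with π = πP and π_1 + π_2 + π_3 = 1.
π_1 = 0.4·π_1 + 0.25·π_2 + 0.45·π_3
π_2 = 0.3·π_1 + 0.35·π_2 + 0.25·π_3
Solving with the normalization constraint gives π = (0.3717, 0.2984, 0.3298).
So the stationary probability of Severe is 0.3298.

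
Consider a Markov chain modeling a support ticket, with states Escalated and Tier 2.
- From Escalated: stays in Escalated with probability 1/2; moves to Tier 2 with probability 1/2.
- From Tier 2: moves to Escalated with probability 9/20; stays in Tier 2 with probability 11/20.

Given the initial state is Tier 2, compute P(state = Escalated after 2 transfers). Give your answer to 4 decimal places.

Sum over the intermediate state after 1 transfer:
P = P(Tier 2→Escalated)·P(Escalated→Escalated) + P(Tier 2→Tier 2)·P(Tier 2→Escalated)
  = 0.45×0.5 + 0.55×0.45
  = 0.2250 + 0.2475 = 0.4725

0.4725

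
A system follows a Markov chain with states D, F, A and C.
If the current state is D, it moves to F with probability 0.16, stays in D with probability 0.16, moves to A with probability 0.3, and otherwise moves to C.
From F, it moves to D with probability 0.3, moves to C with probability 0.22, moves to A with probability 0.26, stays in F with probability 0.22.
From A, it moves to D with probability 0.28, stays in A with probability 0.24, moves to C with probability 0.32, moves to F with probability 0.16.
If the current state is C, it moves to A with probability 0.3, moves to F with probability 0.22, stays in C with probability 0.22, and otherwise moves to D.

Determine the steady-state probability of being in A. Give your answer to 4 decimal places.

0.2759

Let the stationary distribution be π with π = πP and π_1 + π_2 + π_3 + π_4 = 1.
π_1 = 0.16·π_1 + 0.3·π_2 + 0.28·π_3 + 0.26·π_4
π_2 = 0.16·π_1 + 0.22·π_2 + 0.16·π_3 + 0.22·π_4
π_3 = 0.3·π_1 + 0.26·π_2 + 0.24·π_3 + 0.3·π_4
Solving with the normalization constraint gives π = (0.2482, 0.1886, 0.2759, 0.2873).
So the stationary probability of A is 0.2759.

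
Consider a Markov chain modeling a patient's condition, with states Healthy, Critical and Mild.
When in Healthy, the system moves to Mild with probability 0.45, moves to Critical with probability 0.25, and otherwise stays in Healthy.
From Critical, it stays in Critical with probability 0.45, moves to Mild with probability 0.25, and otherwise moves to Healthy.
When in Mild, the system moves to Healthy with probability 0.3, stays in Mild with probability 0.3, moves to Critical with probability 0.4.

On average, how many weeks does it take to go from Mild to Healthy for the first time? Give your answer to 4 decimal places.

Let t(s) be the expected number of weeks to first reach Healthy from state s, with t(Healthy) = 0. Conditioning on the first week:
t(Critical) = 1 + 0.45·t(Critical) + 0.25·t(Mild)
t(Mild) = 1 + 0.4·t(Critical) + 0.3·t(Mild)
Solving: t(Critical) = 3.3333, t(Mild) = 3.3333.
Expected weeks from Mild to Healthy: 3.3333.

3.3333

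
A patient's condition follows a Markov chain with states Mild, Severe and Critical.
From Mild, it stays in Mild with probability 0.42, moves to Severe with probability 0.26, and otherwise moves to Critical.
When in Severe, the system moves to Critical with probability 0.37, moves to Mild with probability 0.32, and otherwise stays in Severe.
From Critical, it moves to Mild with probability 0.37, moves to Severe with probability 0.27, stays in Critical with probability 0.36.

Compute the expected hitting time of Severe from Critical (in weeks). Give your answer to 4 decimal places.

3.7579

Let t(s) be the expected number of weeks to first reach Severe from state s, with t(Severe) = 0. Conditioning on the first week:
t(Mild) = 1 + 0.42·t(Mild) + 0.32·t(Critical)
t(Critical) = 1 + 0.37·t(Mild) + 0.36·t(Critical)
Solving: t(Mild) = 3.7975, t(Critical) = 3.7579.
Expected weeks from Critical to Severe: 3.7579.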